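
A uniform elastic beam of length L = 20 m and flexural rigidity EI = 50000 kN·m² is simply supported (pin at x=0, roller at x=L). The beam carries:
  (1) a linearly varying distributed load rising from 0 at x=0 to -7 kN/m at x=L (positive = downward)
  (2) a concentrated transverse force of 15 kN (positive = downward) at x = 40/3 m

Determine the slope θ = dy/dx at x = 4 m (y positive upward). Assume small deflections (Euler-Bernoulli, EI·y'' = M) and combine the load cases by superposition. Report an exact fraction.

Load 1 — triangular load w₀=-7 kN/m (0→w₀ over full span):
  θ_1 = -w₀(7L⁴-30L²x²+15x⁴)/(360LEI) = -(-7)·(7·20⁴-30·20²·4²+15·4⁴)/(360·20·50000) = 2548/140625 rad
Load 2 — point force P=15 kN at a=40/3 m (b=L-a=20/3):
  θ_2 = -Pb(L²-b²-3x²)/(6LEI)  [x≤a] = -15·(20/3)·(20²-(20/3)²-3·4²)/(6·20·50000) = -173/33750 rad
Superposition: θ = Σ θ_i = 10963/843750 rad ≈ 0.012993 rad

θ(4) = 10963/843750 rad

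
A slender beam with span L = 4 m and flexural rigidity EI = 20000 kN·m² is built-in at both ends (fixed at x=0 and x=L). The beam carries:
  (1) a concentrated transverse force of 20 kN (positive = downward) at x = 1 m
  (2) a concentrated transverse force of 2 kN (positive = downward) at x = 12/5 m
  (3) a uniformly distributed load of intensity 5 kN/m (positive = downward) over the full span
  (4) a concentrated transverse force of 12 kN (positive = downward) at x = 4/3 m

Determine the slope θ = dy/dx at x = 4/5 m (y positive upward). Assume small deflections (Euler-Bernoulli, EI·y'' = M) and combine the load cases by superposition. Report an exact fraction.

θ(4/5) = -132097/281250000 rad

Load 1 — point force P=20 kN at a=1 m (b=L-a=3):
  θ_1 = -Pb²x(2aL-(3a+b)x)/(2L³EI)  [x≤a] = -20·3²·(4/5)·(2·1·4-(3·1+3)·(4/5))/(2·4³·20000) = -9/50000 rad
Load 2 — point force P=2 kN at a=12/5 m (b=L-a=8/5):
  θ_2 = -Pb²x(2aL-(3a+b)x)/(2L³EI)  [x≤a] = -2·(8/5)²·(4/5)·(2·(12/5)·4-(3·(12/5)+(8/5))·(4/5))/(2·4³·20000) = -38/1953125 rad
Load 3 — uniform load w=5 kN/m over full span:
  θ_3 = -wx(L-x)(L-2x)/(12EI) = -5·(4/5)·(4-(4/5))·(4-2·(4/5))/(12·20000) = -2/15625 rad
Load 4 — point force P=12 kN at a=4/3 m (b=L-a=8/3):
  θ_4 = -Pb²x(2aL-(3a+b)x)/(2L³EI)  [x≤a] = -12·(8/3)²·(4/5)·(2·(4/3)·4-(3·(4/3)+(8/3))·(4/5))/(2·4³·20000) = -4/28125 rad
Superposition: θ = Σ θ_i = -132097/281250000 rad ≈ -0.000470 rad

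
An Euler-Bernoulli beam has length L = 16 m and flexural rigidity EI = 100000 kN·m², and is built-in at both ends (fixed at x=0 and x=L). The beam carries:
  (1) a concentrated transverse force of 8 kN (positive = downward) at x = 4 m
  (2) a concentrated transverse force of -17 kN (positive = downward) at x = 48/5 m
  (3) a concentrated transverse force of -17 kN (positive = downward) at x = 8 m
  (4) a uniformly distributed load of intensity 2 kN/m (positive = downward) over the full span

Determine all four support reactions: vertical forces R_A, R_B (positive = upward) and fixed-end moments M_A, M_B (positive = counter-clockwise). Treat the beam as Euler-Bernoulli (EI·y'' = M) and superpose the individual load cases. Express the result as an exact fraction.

R_A = 4133/500 kN, M_A = 208/375 kN·m, R_B = -1133/500 kN, M_B = 9188/375 kN·m

Load 1 — point force P=8 kN at a=4 m (b=L-a=12):
  R_A = Pb²(3a+b)/L³ = 8·12²·(3·4+12)/16³ = 27/4 kN
  M_A = Pab²/L² = 8·4·12²/16² = 18 kN·m
  R_B = Pa²(a+3b)/L³ = 8·4²·(4+3·12)/16³ = 5/4 kN
  M_B = -Pa²b/L² = -8·4²·12/16² = -6 kN·m
Load 2 — point force P=-17 kN at a=48/5 m (b=L-a=32/5):
  R_A = Pb²(3a+b)/L³ = (-17)·(32/5)²·(3·(48/5)+(32/5))/16³ = -748/125 kN
  M_A = Pab²/L² = (-17)·(48/5)·(32/5)²/16² = -3264/125 kN·m
  R_B = Pa²(a+3b)/L³ = (-17)·(48/5)²·((48/5)+3·(32/5))/16³ = -1377/125 kN
  M_B = -Pa²b/L² = -(-17)·(48/5)²·(32/5)/16² = 4896/125 kN·m
Load 3 — point force P=-17 kN at a=8 m (b=L-a=8):
  R_A = Pb²(3a+b)/L³ = (-17)·8²·(3·8+8)/16³ = -17/2 kN
  M_A = Pab²/L² = (-17)·8·8²/16² = -34 kN·m
  R_B = Pa²(a+3b)/L³ = (-17)·8²·(8+3·8)/16³ = -17/2 kN
  M_B = -Pa²b/L² = -(-17)·8²·8/16² = 34 kN·m
Load 4 — uniform load w=2 kN/m over full span:
  R_A = wL/2 = 2·16/2 = 16 kN
  M_A = wL²/12 = 2·16²/12 = 128/3 kN·m
  R_B = wL/2 = 2·16/2 = 16 kN
  M_B = -wL²/12 = -2·16²/12 = -128/3 kN·m
Superposition: R_A = 4133/500 kN, M_A = 208/375 kN·m, R_B = -1133/500 kN, M_B = 9188/375 kN·m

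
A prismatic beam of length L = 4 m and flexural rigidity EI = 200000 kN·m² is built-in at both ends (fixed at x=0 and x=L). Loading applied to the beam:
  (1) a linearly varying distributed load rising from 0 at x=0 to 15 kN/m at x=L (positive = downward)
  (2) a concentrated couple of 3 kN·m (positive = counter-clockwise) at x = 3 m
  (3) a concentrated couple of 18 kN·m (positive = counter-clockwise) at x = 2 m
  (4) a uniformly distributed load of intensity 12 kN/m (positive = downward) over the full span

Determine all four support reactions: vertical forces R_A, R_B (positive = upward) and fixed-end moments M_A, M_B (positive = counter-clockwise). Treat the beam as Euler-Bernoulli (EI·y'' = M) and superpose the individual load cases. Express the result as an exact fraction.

Load 1 — triangular load w₀=15 kN/m (0→w₀ over full span):
  R_A = 3w₀L/20 = 3·15·4/20 = 9 kN
  M_A = w₀L²/30 = 15·4²/30 = 8 kN·m
  R_B = 7w₀L/20 = 7·15·4/20 = 21 kN
  M_B = -w₀L²/20 = -15·4²/20 = -12 kN·m
Load 2 — applied couple M₀=3 kN·m at a=3 m (b=L-a=1):
  R_A = 6M₀ab/L³ = 6·3·3·1/4³ = 27/32 kN
  M_A = M₀b(2a-b)/L² = 3·1·(2·3-1)/4² = 15/16 kN·m
  R_B = -6M₀ab/L³ = -6·3·3·1/4³ = -27/32 kN
  M_B = M₀a(2b-a)/L² = 3·3·(2·1-3)/4² = -9/16 kN·m
Load 3 — applied couple M₀=18 kN·m at a=2 m (b=L-a=2):
  R_A = 6M₀ab/L³ = 6·18·2·2/4³ = 27/4 kN
  M_A = M₀b(2a-b)/L² = 18·2·(2·2-2)/4² = 9/2 kN·m
  R_B = -6M₀ab/L³ = -6·18·2·2/4³ = -27/4 kN
  M_B = M₀a(2b-a)/L² = 18·2·(2·2-2)/4² = 9/2 kN·m
Load 4 — uniform load w=12 kN/m over full span:
  R_A = wL/2 = 12·4/2 = 24 kN
  M_A = wL²/12 = 12·4²/12 = 16 kN·m
  R_B = wL/2 = 12·4/2 = 24 kN
  M_B = -wL²/12 = -12·4²/12 = -16 kN·m
Superposition: R_A = 1299/32 kN, M_A = 471/16 kN·m, R_B = 1197/32 kN, M_B = -385/16 kN·m

R_A = 1299/32 kN, M_A = 471/16 kN·m, R_B = 1197/32 kN, M_B = -385/16 kN·m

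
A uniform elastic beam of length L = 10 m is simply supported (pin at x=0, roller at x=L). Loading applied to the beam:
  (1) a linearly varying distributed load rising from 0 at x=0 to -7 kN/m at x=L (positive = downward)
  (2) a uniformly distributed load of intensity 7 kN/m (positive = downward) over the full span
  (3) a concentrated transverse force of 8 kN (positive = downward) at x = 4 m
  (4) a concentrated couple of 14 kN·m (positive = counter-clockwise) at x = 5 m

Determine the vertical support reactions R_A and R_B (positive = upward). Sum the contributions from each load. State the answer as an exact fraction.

R_A = 443/15 kN, R_B = 202/15 kN

Load 1 — triangular load w₀=-7 kN/m (0→w₀ over full span):
  R_A = w₀L/6 = (-7)·10/6 = -35/3 kN
  R_B = w₀L/3 = (-7)·10/3 = -70/3 kN
Load 2 — uniform load w=7 kN/m over full span:
  R_A = wL/2 = 7·10/2 = 35 kN
  R_B = wL/2 = 7·10/2 = 35 kN
Load 3 — point force P=8 kN at a=4 m (b=L-a=6):
  R_A = Pb/L = 8·6/10 = 24/5 kN
  R_B = Pa/L = 8·4/10 = 16/5 kN
Load 4 — applied couple M₀=14 kN·m at a=5 m (b=L-a=5):
  R_A = M₀/L = 14/10 = 7/5 kN
  R_B = -M₀/L = -14/10 = -7/5 kN
Superposition: R_A = 443/15 kN, R_B = 202/15 kN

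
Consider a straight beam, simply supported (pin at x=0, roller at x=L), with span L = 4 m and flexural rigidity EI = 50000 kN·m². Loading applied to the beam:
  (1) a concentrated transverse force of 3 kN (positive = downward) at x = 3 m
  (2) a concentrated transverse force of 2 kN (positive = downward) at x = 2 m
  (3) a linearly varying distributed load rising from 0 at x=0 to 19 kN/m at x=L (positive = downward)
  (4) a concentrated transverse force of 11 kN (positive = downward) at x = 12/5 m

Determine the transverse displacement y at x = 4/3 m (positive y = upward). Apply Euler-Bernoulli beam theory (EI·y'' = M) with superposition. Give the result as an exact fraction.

y(4/3) = -7757833/9112500000 m

Load 1 — point force P=3 kN at a=3 m (b=L-a=1):
  y_1 = -Pbx(L²-b²-x²)/(6LEI)  [x≤a] = -3·1·(4/3)·(4²-1²-(4/3)²)/(6·4·50000) = -119/2700000 m
Load 2 — point force P=2 kN at a=2 m (b=L-a=2):
  y_2 = -Pbx(L²-b²-x²)/(6LEI)  [x≤a] = -2·2·(4/3)·(4²-2²-(4/3)²)/(6·4·50000) = -23/506250 m
Load 3 — triangular load w₀=19 kN/m (0→w₀ over full span):
  y_3 = -w₀x(7L⁴-10L²x²+3x⁴)/(360LEI) = -19·(4/3)·(7·4⁴-10·4²·(4/3)²+3·(4/3)⁴)/(360·4·50000) = -1216/2278125 m
Load 4 — point force P=11 kN at a=12/5 m (b=L-a=8/5):
  y_4 = -Pbx(L²-b²-x²)/(6LEI)  [x≤a] = -11·(8/5)·(4/3)·(4²-(8/5)²-(4/3)²)/(6·4·50000) = -7216/31640625 m
Superposition: y = Σ y_i = -7757833/9112500000 m ≈ -0.000851 m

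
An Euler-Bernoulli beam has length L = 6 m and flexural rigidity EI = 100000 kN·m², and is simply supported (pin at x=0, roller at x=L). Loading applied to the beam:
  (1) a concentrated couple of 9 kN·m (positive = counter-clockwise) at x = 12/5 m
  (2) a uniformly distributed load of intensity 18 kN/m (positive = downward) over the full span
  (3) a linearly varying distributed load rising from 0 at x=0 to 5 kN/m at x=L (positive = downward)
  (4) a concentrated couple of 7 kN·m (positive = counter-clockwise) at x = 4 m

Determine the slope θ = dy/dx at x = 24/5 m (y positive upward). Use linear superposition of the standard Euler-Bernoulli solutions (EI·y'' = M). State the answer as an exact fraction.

Load 1 — applied couple M₀=9 kN·m at a=12/5 m (b=L-a=18/5):
  θ_1 = (M₀x²/(2L)-M₀(x-a)+C₁)/EI  [x>a] with C₁=M₀(3b²-L²)/(6L)=18/25 = (9·(24/5)²/(2·6)-9·((24/5)-(12/5))+(18/25))/100000 = -9/250000 rad
Load 2 — uniform load w=18 kN/m over full span:
  θ_2 = -w(L³-6Lx²+4x³)/(24EI) = -18·(6³-6·6·(24/5)²+4·(24/5)³)/(24·100000) = 8019/6250000 rad
Load 3 — triangular load w₀=5 kN/m (0→w₀ over full span):
  θ_3 = -w₀(7L⁴-30L²x²+15x⁴)/(360LEI) = -5·(7·6⁴-30·6²·(24/5)²+15·(24/5)⁴)/(360·6·100000) = 2271/12500000 rad
Load 4 — applied couple M₀=7 kN·m at a=4 m (b=L-a=2):
  θ_4 = (M₀x²/(2L)-M₀(x-a)+C₁)/EI  [x>a] with C₁=M₀(3b²-L²)/(6L)=-14/3 = (7·(24/5)²/(2·6)-7·((24/5)-4)+(-14/3))/100000 = 119/3750000 rad
Superposition: θ = Σ θ_i = 54767/37500000 rad ≈ 0.001460 rad

θ(24/5) = 54767/37500000 rad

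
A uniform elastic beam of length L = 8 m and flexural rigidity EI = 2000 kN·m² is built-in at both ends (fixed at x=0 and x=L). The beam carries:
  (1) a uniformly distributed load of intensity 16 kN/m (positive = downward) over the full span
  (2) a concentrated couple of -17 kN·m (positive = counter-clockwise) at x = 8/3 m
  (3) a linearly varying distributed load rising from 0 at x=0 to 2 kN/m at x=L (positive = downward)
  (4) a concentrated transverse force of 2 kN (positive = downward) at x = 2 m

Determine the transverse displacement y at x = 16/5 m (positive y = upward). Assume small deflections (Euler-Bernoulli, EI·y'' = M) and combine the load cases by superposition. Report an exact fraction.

Load 1 — uniform load w=16 kN/m over full span:
  y_1 = -wx²(L-x)²/(24EI) = -16·(16/5)²·(8-(16/5))²/(24·2000) = -6144/78125 m
Load 2 — applied couple M₀=-17 kN·m at a=8/3 m (b=L-a=16/3):
  y_2 = (R_Ax³/6 - M_Ax²/2 - M₀(x-a)²/2)/EI  [x>a] with R_A=-17/6, M_A=0 = ((-17/6)·(16/5)³/6 - 0·(16/5)²/2 - (-17)·((16/5)-(8/3))²/2)/2000 = -102/15625 m
Load 3 — triangular load w₀=2 kN/m (0→w₀ over full span):
  y_3 = -w₀x²(L-x)²(x+2L)/(120LEI) = -2·(16/5)²·(8-(16/5))²·((16/5)+2·8)/(120·8·2000) = -9216/1953125 m
Load 4 — point force P=2 kN at a=2 m (b=L-a=6):
  y_4 = -Pa²(L-x)²(3bL-(3b+a)(L-x))/(6L³EI)  [x>a] = -2·2²·(8-(16/5))²·(3·6·8-(3·6+2)·(8-(16/5)))/(6·8³·2000) = -9/6250 m
Superposition: y = Σ y_i = -356757/3906250 m ≈ -0.091330 m

y(16/5) = -356757/3906250 m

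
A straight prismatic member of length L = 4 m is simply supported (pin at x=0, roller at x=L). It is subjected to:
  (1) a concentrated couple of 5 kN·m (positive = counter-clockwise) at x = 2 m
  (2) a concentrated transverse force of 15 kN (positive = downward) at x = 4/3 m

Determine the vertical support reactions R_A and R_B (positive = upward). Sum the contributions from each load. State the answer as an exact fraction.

R_A = 45/4 kN, R_B = 15/4 kN

Load 1 — applied couple M₀=5 kN·m at a=2 m (b=L-a=2):
  R_A = M₀/L = 5/4 kN
  R_B = -M₀/L = -5/4 kN
Load 2 — point force P=15 kN at a=4/3 m (b=L-a=8/3):
  R_A = Pb/L = 15·(8/3)/4 = 10 kN
  R_B = Pa/L = 15·(4/3)/4 = 5 kN
Superposition: R_A = 45/4 kN, R_B = 15/4 kN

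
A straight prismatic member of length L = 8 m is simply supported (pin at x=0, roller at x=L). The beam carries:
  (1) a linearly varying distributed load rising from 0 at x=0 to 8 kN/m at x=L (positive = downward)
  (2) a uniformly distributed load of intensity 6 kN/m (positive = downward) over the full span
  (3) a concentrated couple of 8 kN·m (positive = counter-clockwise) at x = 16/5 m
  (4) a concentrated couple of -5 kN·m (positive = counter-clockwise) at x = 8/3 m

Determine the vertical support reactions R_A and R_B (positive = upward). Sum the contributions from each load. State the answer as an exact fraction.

Load 1 — triangular load w₀=8 kN/m (0→w₀ over full span):
  R_A = w₀L/6 = 8·8/6 = 32/3 kN
  R_B = w₀L/3 = 8·8/3 = 64/3 kN
Load 2 — uniform load w=6 kN/m over full span:
  R_A = wL/2 = 6·8/2 = 24 kN
  R_B = wL/2 = 6·8/2 = 24 kN
Load 3 — applied couple M₀=8 kN·m at a=16/5 m (b=L-a=24/5):
  R_A = M₀/L = 8/8 = 1 kN
  R_B = -M₀/L = -8/8 = -1 kN
Load 4 — applied couple M₀=-5 kN·m at a=8/3 m (b=L-a=16/3):
  R_A = M₀/L = (-5)/8 = -5/8 kN
  R_B = -M₀/L = -(-5)/8 = 5/8 kN
Superposition: R_A = 841/24 kN, R_B = 1079/24 kN

R_A = 841/24 kN, R_B = 1079/24 kN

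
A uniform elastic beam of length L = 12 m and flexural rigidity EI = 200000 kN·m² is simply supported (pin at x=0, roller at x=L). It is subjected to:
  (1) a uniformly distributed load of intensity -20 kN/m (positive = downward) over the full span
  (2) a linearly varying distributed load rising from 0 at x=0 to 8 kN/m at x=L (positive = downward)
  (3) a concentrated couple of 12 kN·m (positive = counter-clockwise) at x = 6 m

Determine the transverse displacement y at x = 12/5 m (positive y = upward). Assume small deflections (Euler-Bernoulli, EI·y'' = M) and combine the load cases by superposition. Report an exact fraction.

y(12/5) = 5051511/390625000 m

Load 1 — uniform load w=-20 kN/m over full span:
  y_1 = -wx(L³-2Lx²+x³)/(24EI) = -(-20)·(12/5)·(12³-2·12·(12/5)²+(12/5)³)/(24·200000) = 6264/390625 m
Load 2 — triangular load w₀=8 kN/m (0→w₀ over full span):
  y_2 = -w₀x(7L⁴-10L²x²+3x⁴)/(360LEI) = -8·(12/5)·(7·12⁴-10·12²·(12/5)²+3·(12/5)⁴)/(360·12·200000) = -148608/48828125 m
Load 3 — applied couple M₀=12 kN·m at a=6 m (b=L-a=6):
  y_3 = (M₀x³/(6L)+C₁x)/EI  [x≤a] with C₁=M₀(3b²-L²)/(6L)=-6 = (12·(12/5)³/(6·12)+(-6)·(12/5))/200000 = -189/3125000 m
Superposition: y = Σ y_i = 5051511/390625000 m ≈ 0.012932 m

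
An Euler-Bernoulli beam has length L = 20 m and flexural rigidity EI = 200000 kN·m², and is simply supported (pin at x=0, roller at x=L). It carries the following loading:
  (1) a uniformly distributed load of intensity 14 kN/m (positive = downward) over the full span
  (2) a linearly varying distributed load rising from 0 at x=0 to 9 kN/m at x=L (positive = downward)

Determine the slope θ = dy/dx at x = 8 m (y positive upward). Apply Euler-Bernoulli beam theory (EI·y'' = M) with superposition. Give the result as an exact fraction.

Load 1 — uniform load w=14 kN/m over full span:
  θ_1 = -w(L³-6Lx²+4x³)/(24EI) = -14·(20³-6·20·8²+4·8³)/(24·200000) = -259/37500 rad
Load 2 — triangular load w₀=9 kN/m (0→w₀ over full span):
  θ_2 = -w₀(7L⁴-30L²x²+15x⁴)/(360LEI) = -9·(7·20⁴-30·20²·8²+15·8⁴)/(360·20·200000) = -323/125000 rad
Superposition: θ = Σ θ_i = -3559/375000 rad ≈ -0.009491 rad

θ(8) = -3559/375000 rad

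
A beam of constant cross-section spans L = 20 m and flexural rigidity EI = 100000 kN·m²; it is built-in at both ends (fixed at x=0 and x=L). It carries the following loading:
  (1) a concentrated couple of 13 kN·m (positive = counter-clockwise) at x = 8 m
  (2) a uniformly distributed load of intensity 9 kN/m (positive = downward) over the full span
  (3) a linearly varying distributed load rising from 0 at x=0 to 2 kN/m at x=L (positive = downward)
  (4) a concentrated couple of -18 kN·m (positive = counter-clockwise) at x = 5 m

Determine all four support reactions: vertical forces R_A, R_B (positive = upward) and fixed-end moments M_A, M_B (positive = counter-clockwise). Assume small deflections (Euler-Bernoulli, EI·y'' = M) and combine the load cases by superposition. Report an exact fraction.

Load 1 — applied couple M₀=13 kN·m at a=8 m (b=L-a=12):
  R_A = 6M₀ab/L³ = 6·13·8·12/20³ = 117/125 kN
  M_A = M₀b(2a-b)/L² = 13·12·(2·8-12)/20² = 39/25 kN·m
  R_B = -6M₀ab/L³ = -6·13·8·12/20³ = -117/125 kN
  M_B = M₀a(2b-a)/L² = 13·8·(2·12-8)/20² = 104/25 kN·m
Load 2 — uniform load w=9 kN/m over full span:
  R_A = wL/2 = 9·20/2 = 90 kN
  M_A = wL²/12 = 9·20²/12 = 300 kN·m
  R_B = wL/2 = 9·20/2 = 90 kN
  M_B = -wL²/12 = -9·20²/12 = -300 kN·m
Load 3 — triangular load w₀=2 kN/m (0→w₀ over full span):
  R_A = 3w₀L/20 = 3·2·20/20 = 6 kN
  M_A = w₀L²/30 = 2·20²/30 = 80/3 kN·m
  R_B = 7w₀L/20 = 7·2·20/20 = 14 kN
  M_B = -w₀L²/20 = -2·20²/20 = -40 kN·m
Load 4 — applied couple M₀=-18 kN·m at a=5 m (b=L-a=15):
  R_A = 6M₀ab/L³ = 6·(-18)·5·15/20³ = -81/80 kN
  M_A = M₀b(2a-b)/L² = (-18)·15·(2·5-15)/20² = 27/8 kN·m
  R_B = -6M₀ab/L³ = -6·(-18)·5·15/20³ = 81/80 kN
  M_B = M₀a(2b-a)/L² = (-18)·5·(2·15-5)/20² = -45/8 kN·m
Superposition: R_A = 191847/2000 kN, M_A = 198961/600 kN·m, R_B = 208153/2000 kN, M_B = -68293/200 kN·m

R_A = 191847/2000 kN, M_A = 198961/600 kN·m, R_B = 208153/2000 kN, M_B = -68293/200 kN·m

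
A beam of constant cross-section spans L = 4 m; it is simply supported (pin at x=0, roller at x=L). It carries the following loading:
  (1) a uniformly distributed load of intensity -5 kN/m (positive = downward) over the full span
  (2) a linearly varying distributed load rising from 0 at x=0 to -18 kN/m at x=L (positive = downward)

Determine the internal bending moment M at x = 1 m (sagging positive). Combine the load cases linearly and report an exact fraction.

M(1) = -75/4 kN·m

Load 1 — uniform load w=-5 kN/m over full span:
  M_1 = wx(L-x)/2 = (-5)·1·(4-1)/2 = -15/2 kN·m
Load 2 — triangular load w₀=-18 kN/m (0→w₀ over full span):
  M_2 = w₀Lx/6 - w₀x³/(6L) = (-18)·4·1/6 - (-18)·1³/(6·4) = -45/4 kN·m
Superposition: M = Σ M_i = -75/4 kN·m ≈ -18.750000 kN·m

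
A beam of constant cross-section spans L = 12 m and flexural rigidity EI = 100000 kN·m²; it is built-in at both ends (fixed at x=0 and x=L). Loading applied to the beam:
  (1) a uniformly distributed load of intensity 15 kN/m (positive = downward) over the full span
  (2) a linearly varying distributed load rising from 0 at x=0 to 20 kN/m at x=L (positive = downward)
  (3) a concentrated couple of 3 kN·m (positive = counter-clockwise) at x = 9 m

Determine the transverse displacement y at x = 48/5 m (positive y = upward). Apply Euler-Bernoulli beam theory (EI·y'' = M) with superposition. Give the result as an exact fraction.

Load 1 — uniform load w=15 kN/m over full span:
  y_1 = -wx²(L-x)²/(24EI) = -15·(48/5)²·(12-(48/5))²/(24·100000) = -1296/390625 m
Load 2 — triangular load w₀=20 kN/m (0→w₀ over full span):
  y_2 = -w₀x²(L-x)²(x+2L)/(120LEI) = -20·(48/5)²·(12-(48/5))²·((48/5)+2·12)/(120·12·100000) = -24192/9765625 m
Load 3 — applied couple M₀=3 kN·m at a=9 m (b=L-a=3):
  y_3 = (R_Ax³/6 - M_Ax²/2 - M₀(x-a)²/2)/EI  [x>a] with R_A=9/32, M_A=15/16 = ((9/32)·(48/5)³/6 - (15/16)·(48/5)²/2 - 3·((48/5)-9)²/2)/100000 = -567/25000000 m
Superposition: y = Σ y_i = -3636063/625000000 m ≈ -0.005818 m

y(48/5) = -3636063/625000000 m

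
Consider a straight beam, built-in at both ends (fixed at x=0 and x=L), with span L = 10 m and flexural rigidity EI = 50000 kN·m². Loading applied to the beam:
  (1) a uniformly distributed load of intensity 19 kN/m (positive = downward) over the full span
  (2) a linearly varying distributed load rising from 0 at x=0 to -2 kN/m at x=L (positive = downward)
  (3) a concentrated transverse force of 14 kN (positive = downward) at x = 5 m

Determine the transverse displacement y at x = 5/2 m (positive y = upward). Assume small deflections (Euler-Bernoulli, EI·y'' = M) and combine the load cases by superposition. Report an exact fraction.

Load 1 — uniform load w=19 kN/m over full span:
  y_1 = -wx²(L-x)²/(24EI) = -19·(5/2)²·(10-(5/2))²/(24·50000) = -57/10240 m
Load 2 — triangular load w₀=-2 kN/m (0→w₀ over full span):
  y_2 = -w₀x²(L-x)²(x+2L)/(120LEI) = -(-2)·(5/2)²·(10-(5/2))²·((5/2)+2·10)/(120·10·50000) = 27/102400 m
Load 3 — point force P=14 kN at a=5 m (b=L-a=5):
  y_3 = -Pb²x²(3aL-(3a+b)x)/(6L³EI)  [x≤a] = -14·5²·(5/2)²·(3·5·10-(3·5+5)·(5/2))/(6·10³·50000) = -7/9600 m
Superposition: y = Σ y_i = -1853/307200 m ≈ -0.006032 m

y(5/2) = -1853/307200 m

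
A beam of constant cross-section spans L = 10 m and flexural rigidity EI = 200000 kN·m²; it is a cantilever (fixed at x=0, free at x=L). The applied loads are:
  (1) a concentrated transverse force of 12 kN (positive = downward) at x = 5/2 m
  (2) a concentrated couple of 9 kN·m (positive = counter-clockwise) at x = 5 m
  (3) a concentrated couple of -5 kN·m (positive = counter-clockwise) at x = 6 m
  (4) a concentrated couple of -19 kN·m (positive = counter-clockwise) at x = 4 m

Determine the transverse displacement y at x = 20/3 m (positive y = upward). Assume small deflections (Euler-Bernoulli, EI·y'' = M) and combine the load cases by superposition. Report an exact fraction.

y(20/3) = -5951/2400000 m

Load 1 — point force P=12 kN at a=5/2 m (b=L-a=15/2):
  y_1 = -Pa²(3x-a)/(6EI)  [x>a] = -12·(5/2)²·(3·(20/3)-(5/2))/(6·200000) = -7/6400 m
Load 2 — applied couple M₀=9 kN·m at a=5 m (b=L-a=5):
  y_2 = M₀a(2x-a)/(2EI)  [x>a] = 9·5·(2·(20/3)-5)/(2·200000) = 3/3200 m
Load 3 — applied couple M₀=-5 kN·m at a=6 m (b=L-a=4):
  y_3 = M₀a(2x-a)/(2EI)  [x>a] = (-5)·6·(2·(20/3)-6)/(2·200000) = -11/20000 m
Load 4 — applied couple M₀=-19 kN·m at a=4 m (b=L-a=6):
  y_4 = M₀a(2x-a)/(2EI)  [x>a] = (-19)·4·(2·(20/3)-4)/(2·200000) = -133/75000 m
Superposition: y = Σ y_i = -5951/2400000 m ≈ -0.002480 m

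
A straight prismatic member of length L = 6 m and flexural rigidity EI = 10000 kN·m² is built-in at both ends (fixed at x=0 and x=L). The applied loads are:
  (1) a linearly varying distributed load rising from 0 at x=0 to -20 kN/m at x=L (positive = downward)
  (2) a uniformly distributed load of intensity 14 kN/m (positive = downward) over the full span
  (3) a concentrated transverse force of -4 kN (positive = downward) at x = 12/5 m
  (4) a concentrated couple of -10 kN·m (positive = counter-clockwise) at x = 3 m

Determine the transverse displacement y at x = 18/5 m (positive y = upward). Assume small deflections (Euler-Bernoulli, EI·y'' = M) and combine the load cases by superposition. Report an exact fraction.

y(18/5) = -36117/39062500 m

Load 1 — triangular load w₀=-20 kN/m (0→w₀ over full span):
  y_1 = -w₀x²(L-x)²(x+2L)/(120LEI) = -(-20)·(18/5)²·(6-(18/5))²·((18/5)+2·6)/(120·6·10000) = 6318/1953125 m
Load 2 — uniform load w=14 kN/m over full span:
  y_2 = -wx²(L-x)²/(24EI) = -14·(18/5)²·(6-(18/5))²/(24·10000) = -1701/390625 m
Load 3 — point force P=-4 kN at a=12/5 m (b=L-a=18/5):
  y_3 = -Pa²(L-x)²(3bL-(3b+a)(L-x))/(6L³EI)  [x>a] = -(-4)·(12/5)²·(6-(18/5))²·(3·(18/5)·6-(3·(18/5)+(12/5))·(6-(18/5)))/(6·6³·10000) = 3312/9765625 m
Load 4 — applied couple M₀=-10 kN·m at a=3 m (b=L-a=3):
  y_4 = (R_Ax³/6 - M_Ax²/2 - M₀(x-a)²/2)/EI  [x>a] with R_A=-5/2, M_A=-5/2 = ((-5/2)·(18/5)³/6 - (-5/2)·(18/5)²/2 - (-10)·((18/5)-3)²/2)/10000 = -9/62500 m
Superposition: y = Σ y_i = -36117/39062500 m ≈ -0.000925 m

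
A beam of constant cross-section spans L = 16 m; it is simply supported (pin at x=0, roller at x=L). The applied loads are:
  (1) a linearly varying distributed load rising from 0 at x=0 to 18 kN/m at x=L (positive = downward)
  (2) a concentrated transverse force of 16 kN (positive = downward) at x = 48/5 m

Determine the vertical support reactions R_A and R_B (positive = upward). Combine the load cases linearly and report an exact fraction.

R_A = 272/5 kN, R_B = 528/5 kN

Load 1 — triangular load w₀=18 kN/m (0→w₀ over full span):
  R_A = w₀L/6 = 18·16/6 = 48 kN
  R_B = w₀L/3 = 18·16/3 = 96 kN
Load 2 — point force P=16 kN at a=48/5 m (b=L-a=32/5):
  R_A = Pb/L = 16·(32/5)/16 = 32/5 kN
  R_B = Pa/L = 16·(48/5)/16 = 48/5 kN
Superposition: R_A = 272/5 kN, R_B = 528/5 kN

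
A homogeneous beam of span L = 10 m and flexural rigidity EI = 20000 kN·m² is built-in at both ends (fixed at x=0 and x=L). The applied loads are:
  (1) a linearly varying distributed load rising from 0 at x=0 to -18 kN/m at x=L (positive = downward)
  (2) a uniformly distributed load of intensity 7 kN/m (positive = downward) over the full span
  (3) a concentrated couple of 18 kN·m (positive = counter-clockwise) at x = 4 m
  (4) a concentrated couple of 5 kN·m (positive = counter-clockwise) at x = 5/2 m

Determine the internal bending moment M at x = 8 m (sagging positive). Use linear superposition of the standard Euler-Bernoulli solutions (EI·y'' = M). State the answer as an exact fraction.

Load 1 — triangular load w₀=-18 kN/m (0→w₀ over full span):
  M_1 = 3w₀Lx/20 - w₀L²/30 - w₀x³/(6L) = 3·(-18)·10·8/20 - (-18)·10²/30 - (-18)·8³/(6·10) = -12/5 kN·m
Load 2 — uniform load w=7 kN/m over full span:
  M_2 = wLx/2 - wL²/12 - wx²/2 = 7·10·8/2 - 7·10²/12 - 7·8²/2 = -7/3 kN·m
Load 3 — applied couple M₀=18 kN·m at a=4 m (b=L-a=6):
  M_3 = R_Ax - M_A - M₀  [x>a] with R_A=324/125, M_A=54/25 = (324/125)·8 - (54/25) - 18 = 72/125 kN·m
Load 4 — applied couple M₀=5 kN·m at a=5/2 m (b=L-a=15/2):
  M_4 = R_Ax - M_A - M₀  [x>a] with R_A=9/16, M_A=-15/16 = (9/16)·8 - (-15/16) - 5 = 7/16 kN·m
Superposition: M = Σ M_i = -22319/6000 kN·m ≈ -3.719833 kN·m

M(8) = -22319/6000 kN·m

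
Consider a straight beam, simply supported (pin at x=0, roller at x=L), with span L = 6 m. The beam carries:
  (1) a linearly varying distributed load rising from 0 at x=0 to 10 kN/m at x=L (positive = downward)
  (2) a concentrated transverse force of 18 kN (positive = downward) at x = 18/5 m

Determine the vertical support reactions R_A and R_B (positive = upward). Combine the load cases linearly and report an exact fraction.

R_A = 86/5 kN, R_B = 154/5 kN

Load 1 — triangular load w₀=10 kN/m (0→w₀ over full span):
  R_A = w₀L/6 = 10·6/6 = 10 kN
  R_B = w₀L/3 = 10·6/3 = 20 kN
Load 2 — point force P=18 kN at a=18/5 m (b=L-a=12/5):
  R_A = Pb/L = 18·(12/5)/6 = 36/5 kN
  R_B = Pa/L = 18·(18/5)/6 = 54/5 kN
Superposition: R_A = 86/5 kN, R_B = 154/5 kN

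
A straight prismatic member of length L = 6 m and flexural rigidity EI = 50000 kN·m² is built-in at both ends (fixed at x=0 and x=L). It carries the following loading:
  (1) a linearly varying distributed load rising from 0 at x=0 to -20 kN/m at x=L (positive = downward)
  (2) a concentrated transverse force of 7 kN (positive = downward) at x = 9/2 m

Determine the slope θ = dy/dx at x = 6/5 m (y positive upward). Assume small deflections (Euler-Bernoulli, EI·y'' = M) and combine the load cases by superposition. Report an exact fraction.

Load 1 — triangular load w₀=-20 kN/m (0→w₀ over full span):
  θ_1 = -w₀(2x(L-x)(L-2x)(x+2L)+x²(L-x)²)/(120LEI) = -(-20)·(2·(6/5)·(6-(6/5))·(6-2·(6/5))·((6/5)+2·6)+(6/5)²·(6-(6/5))²)/(120·6·50000) = 126/390625 rad
Load 2 — point force P=7 kN at a=9/2 m (b=L-a=3/2):
  θ_2 = -Pb²x(2aL-(3a+b)x)/(2L³EI)  [x≤a] = -7·(3/2)²·(6/5)·(2·(9/2)·6-(3·(9/2)+(3/2))·(6/5))/(2·6³·50000) = -63/2000000 rad
Superposition: θ = Σ θ_i = 14553/50000000 rad ≈ 0.000291 rad

θ(6/5) = 14553/50000000 rad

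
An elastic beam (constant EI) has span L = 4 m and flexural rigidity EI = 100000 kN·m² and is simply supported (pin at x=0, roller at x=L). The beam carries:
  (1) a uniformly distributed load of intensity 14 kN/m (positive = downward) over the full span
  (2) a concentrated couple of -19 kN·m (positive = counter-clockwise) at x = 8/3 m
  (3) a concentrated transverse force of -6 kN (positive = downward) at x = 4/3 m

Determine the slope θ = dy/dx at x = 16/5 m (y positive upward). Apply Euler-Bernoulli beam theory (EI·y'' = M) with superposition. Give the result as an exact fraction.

θ(16/5) = 16643/84375000 rad

Load 1 — uniform load w=14 kN/m over full span:
  θ_1 = -w(L³-6Lx²+4x³)/(24EI) = -14·(4³-6·4·(16/5)²+4·(16/5)³)/(24·100000) = 231/781250 rad
Load 2 — applied couple M₀=-19 kN·m at a=8/3 m (b=L-a=4/3):
  θ_2 = (M₀x²/(2L)-M₀(x-a)+C₁)/EI  [x>a] with C₁=M₀(3b²-L²)/(6L)=76/9 = ((-19)·(16/5)²/(2·4)-(-19)·((16/5)-(8/3))+(76/9))/100000 = -323/5625000 rad
Load 3 — point force P=-6 kN at a=4/3 m (b=L-a=8/3):
  θ_3 = -Pa(2L²-6Lx+3x²+a²)/(6LEI)  [x>a] = -(-6)·(4/3)·(2·4²-6·4·(16/5)+3·(16/5)²+(4/3)²)/(6·4·100000) = -173/4218750 rad
Superposition: θ = Σ θ_i = 16643/84375000 rad ≈ 0.000197 rad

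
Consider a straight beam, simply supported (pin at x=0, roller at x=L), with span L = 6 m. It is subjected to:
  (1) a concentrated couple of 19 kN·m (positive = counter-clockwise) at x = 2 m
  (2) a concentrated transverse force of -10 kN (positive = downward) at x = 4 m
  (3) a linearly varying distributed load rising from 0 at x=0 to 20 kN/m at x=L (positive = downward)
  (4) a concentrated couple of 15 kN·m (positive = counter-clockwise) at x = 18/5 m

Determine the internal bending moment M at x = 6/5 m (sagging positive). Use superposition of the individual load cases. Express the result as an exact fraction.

Load 1 — applied couple M₀=19 kN·m at a=2 m (b=L-a=4):
  M_1 = M₀x/L  [x≤a] = 19·(6/5)/6 = 19/5 kN·m
Load 2 — point force P=-10 kN at a=4 m (b=L-a=2):
  M_2 = Pbx/L  [x≤a] = (-10)·2·(6/5)/6 = -4 kN·m
Load 3 — triangular load w₀=20 kN/m (0→w₀ over full span):
  M_3 = w₀Lx/6 - w₀x³/(6L) = 20·6·(6/5)/6 - 20·(6/5)³/(6·6) = 576/25 kN·m
Load 4 — applied couple M₀=15 kN·m at a=18/5 m (b=L-a=12/5):
  M_4 = M₀x/L  [x≤a] = 15·(6/5)/6 = 3 kN·m
Superposition: M = Σ M_i = 646/25 kN·m ≈ 25.840000 kN·m

M(6/5) = 646/25 kN·m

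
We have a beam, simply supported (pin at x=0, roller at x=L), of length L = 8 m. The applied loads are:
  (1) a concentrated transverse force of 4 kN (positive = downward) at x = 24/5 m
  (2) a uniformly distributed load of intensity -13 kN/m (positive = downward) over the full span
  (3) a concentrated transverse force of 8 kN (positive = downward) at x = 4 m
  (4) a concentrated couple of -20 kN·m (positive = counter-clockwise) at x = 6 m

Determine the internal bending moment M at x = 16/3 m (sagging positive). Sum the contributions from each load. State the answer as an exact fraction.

Load 1 — point force P=4 kN at a=24/5 m (b=L-a=16/5):
  M_1 = Pa(L-x)/L  [x>a] = 4·(24/5)·(8-(16/3))/8 = 32/5 kN·m
Load 2 — uniform load w=-13 kN/m over full span:
  M_2 = wx(L-x)/2 = (-13)·(16/3)·(8-(16/3))/2 = -832/9 kN·m
Load 3 — point force P=8 kN at a=4 m (b=L-a=4):
  M_3 = Pa(L-x)/L  [x>a] = 8·4·(8-(16/3))/8 = 32/3 kN·m
Load 4 — applied couple M₀=-20 kN·m at a=6 m (b=L-a=2):
  M_4 = M₀x/L  [x≤a] = (-20)·(16/3)/8 = -40/3 kN·m
Superposition: M = Σ M_i = -3992/45 kN·m ≈ -88.711111 kN·m

M(16/3) = -3992/45 kN·m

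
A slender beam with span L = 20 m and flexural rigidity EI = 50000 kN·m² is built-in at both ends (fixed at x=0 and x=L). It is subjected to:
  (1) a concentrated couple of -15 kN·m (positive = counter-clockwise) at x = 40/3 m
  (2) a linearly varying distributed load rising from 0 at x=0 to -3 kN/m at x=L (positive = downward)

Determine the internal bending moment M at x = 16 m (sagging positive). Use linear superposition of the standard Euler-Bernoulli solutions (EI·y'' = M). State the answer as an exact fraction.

Load 1 — applied couple M₀=-15 kN·m at a=40/3 m (b=L-a=20/3):
  M_1 = R_Ax - M_A - M₀  [x>a] with R_A=-1, M_A=-5 = (-1)·16 - (-5) - (-15) = 4 kN·m
Load 2 — triangular load w₀=-3 kN/m (0→w₀ over full span):
  M_2 = 3w₀Lx/20 - w₀L²/30 - w₀x³/(6L) = 3·(-3)·20·16/20 - (-3)·20²/30 - (-3)·16³/(6·20) = -8/5 kN·m
Superposition: M = Σ M_i = 12/5 kN·m ≈ 2.400000 kN·m

M(16) = 12/5 kN·m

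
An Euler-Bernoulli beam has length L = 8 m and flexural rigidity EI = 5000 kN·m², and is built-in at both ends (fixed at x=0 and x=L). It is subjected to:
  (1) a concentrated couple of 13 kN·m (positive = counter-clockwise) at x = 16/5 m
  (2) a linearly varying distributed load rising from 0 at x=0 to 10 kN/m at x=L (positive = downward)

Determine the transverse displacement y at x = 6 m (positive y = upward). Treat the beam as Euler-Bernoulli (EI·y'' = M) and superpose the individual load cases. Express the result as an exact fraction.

y(6) = -139/25000 m

Load 1 — applied couple M₀=13 kN·m at a=16/5 m (b=L-a=24/5):
  y_1 = (R_Ax³/6 - M_Ax²/2 - M₀(x-a)²/2)/EI  [x>a] with R_A=117/50, M_A=39/25 = ((117/50)·6³/6 - (39/25)·6²/2 - 13·(6-(16/5))²/2)/5000 = 13/12500 m
Load 2 — triangular load w₀=10 kN/m (0→w₀ over full span):
  y_2 = -w₀x²(L-x)²(x+2L)/(120LEI) = -10·6²·(8-6)²·(6+2·8)/(120·8·5000) = -33/5000 m
Superposition: y = Σ y_i = -139/25000 m ≈ -0.005560 m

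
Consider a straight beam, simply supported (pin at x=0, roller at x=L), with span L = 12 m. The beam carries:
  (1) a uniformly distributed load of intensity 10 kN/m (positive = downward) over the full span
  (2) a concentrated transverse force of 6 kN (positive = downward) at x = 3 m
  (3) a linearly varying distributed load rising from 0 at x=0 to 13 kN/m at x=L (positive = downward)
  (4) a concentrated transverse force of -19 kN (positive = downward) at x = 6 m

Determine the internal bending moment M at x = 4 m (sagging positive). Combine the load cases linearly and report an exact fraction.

Load 1 — uniform load w=10 kN/m over full span:
  M_1 = wx(L-x)/2 = 10·4·(12-4)/2 = 160 kN·m
Load 2 — point force P=6 kN at a=3 m (b=L-a=9):
  M_2 = Pa(L-x)/L  [x>a] = 6·3·(12-4)/12 = 12 kN·m
Load 3 — triangular load w₀=13 kN/m (0→w₀ over full span):
  M_3 = w₀Lx/6 - w₀x³/(6L) = 13·12·4/6 - 13·4³/(6·12) = 832/9 kN·m
Load 4 — point force P=-19 kN at a=6 m (b=L-a=6):
  M_4 = Pbx/L  [x≤a] = (-19)·6·4/12 = -38 kN·m
Superposition: M = Σ M_i = 2038/9 kN·m ≈ 226.444444 kN·m

M(4) = 2038/9 kN·m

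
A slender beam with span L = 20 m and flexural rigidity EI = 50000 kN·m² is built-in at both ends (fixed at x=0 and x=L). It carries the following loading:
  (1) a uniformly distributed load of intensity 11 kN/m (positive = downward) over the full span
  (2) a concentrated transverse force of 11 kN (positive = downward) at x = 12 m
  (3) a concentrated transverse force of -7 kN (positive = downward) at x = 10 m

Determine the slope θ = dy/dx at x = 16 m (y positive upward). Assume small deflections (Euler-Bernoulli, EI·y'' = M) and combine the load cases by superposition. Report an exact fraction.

Load 1 — uniform load w=11 kN/m over full span:
  θ_1 = -wx(L-x)(L-2x)/(12EI) = -11·16·(20-16)·(20-2·16)/(12·50000) = 44/3125 rad
Load 2 — point force P=11 kN at a=12 m (b=L-a=8):
  θ_2 = Pa²(L-x)(2bL-(3b+a)(L-x))/(2L³EI)  [x>a] = 11·12²·(20-16)·(2·8·20-(3·8+12)·(20-16))/(2·20³·50000) = 1089/781250 rad
Load 3 — point force P=-7 kN at a=10 m (b=L-a=10):
  θ_3 = Pa²(L-x)(2bL-(3b+a)(L-x))/(2L³EI)  [x>a] = (-7)·10²·(20-16)·(2·10·20-(3·10+10)·(20-16))/(2·20³·50000) = -21/25000 rad
Superposition: θ = Σ θ_i = 45731/3125000 rad ≈ 0.014634 rad

θ(16) = 45731/3125000 rad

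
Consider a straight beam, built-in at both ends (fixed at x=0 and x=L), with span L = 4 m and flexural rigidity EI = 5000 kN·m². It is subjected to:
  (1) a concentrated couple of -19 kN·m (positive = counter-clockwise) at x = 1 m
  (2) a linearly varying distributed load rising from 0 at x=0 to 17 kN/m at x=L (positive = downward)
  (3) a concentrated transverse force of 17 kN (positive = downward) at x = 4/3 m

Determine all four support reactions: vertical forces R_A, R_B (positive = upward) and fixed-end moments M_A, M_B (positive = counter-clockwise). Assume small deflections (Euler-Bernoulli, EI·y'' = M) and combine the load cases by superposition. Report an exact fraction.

Load 1 — applied couple M₀=-19 kN·m at a=1 m (b=L-a=3):
  R_A = 6M₀ab/L³ = 6·(-19)·1·3/4³ = -171/32 kN
  M_A = M₀b(2a-b)/L² = (-19)·3·(2·1-3)/4² = 57/16 kN·m
  R_B = -6M₀ab/L³ = -6·(-19)·1·3/4³ = 171/32 kN
  M_B = M₀a(2b-a)/L² = (-19)·1·(2·3-1)/4² = -95/16 kN·m
Load 2 — triangular load w₀=17 kN/m (0→w₀ over full span):
  R_A = 3w₀L/20 = 3·17·4/20 = 51/5 kN
  M_A = w₀L²/30 = 17·4²/30 = 136/15 kN·m
  R_B = 7w₀L/20 = 7·17·4/20 = 119/5 kN
  M_B = -w₀L²/20 = -17·4²/20 = -68/5 kN·m
Load 3 — point force P=17 kN at a=4/3 m (b=L-a=8/3):
  R_A = Pb²(3a+b)/L³ = 17·(8/3)²·(3·(4/3)+(8/3))/4³ = 340/27 kN
  M_A = Pab²/L² = 17·(4/3)·(8/3)²/4² = 272/27 kN·m
  R_B = Pa²(a+3b)/L³ = 17·(4/3)²·((4/3)+3·(8/3))/4³ = 119/27 kN
  M_B = -Pa²b/L² = -17·(4/3)²·(8/3)/4² = -136/27 kN·m
Superposition: R_A = 75379/4320 kN, M_A = 49039/2160 kN·m, R_B = 144941/4320 kN, M_B = -53081/2160 kN·m

R_A = 75379/4320 kN, M_A = 49039/2160 kN·m, R_B = 144941/4320 kN, M_B = -53081/2160 kN·m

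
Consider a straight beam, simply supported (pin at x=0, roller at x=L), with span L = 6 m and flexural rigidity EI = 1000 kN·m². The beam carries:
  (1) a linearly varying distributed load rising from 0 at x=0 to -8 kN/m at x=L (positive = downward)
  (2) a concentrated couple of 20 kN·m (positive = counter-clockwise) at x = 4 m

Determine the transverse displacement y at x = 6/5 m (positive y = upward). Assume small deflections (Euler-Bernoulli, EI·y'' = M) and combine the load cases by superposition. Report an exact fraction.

y(6/5) = 44929/1953125 m

Load 1 — triangular load w₀=-8 kN/m (0→w₀ over full span):
  y_1 = -w₀x(7L⁴-10L²x²+3x⁴)/(360LEI) = -(-8)·(6/5)·(7·6⁴-10·6²·(6/5)²+3·(6/5)⁴)/(360·6·1000) = 74304/1953125 m
Load 2 — applied couple M₀=20 kN·m at a=4 m (b=L-a=2):
  y_2 = (M₀x³/(6L)+C₁x)/EI  [x≤a] with C₁=M₀(3b²-L²)/(6L)=-40/3 = (20·(6/5)³/(6·6)+(-40/3)·(6/5))/1000 = -47/3125 m
Superposition: y = Σ y_i = 44929/1953125 m ≈ 0.023004 m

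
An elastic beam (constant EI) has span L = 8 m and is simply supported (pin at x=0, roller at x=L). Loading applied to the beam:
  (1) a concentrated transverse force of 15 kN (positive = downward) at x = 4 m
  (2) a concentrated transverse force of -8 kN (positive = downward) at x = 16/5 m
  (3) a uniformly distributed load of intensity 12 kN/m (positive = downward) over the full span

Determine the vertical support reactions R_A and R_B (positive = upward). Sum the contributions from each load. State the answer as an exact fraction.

Load 1 — point force P=15 kN at a=4 m (b=L-a=4):
  R_A = Pb/L = 15·4/8 = 15/2 kN
  R_B = Pa/L = 15·4/8 = 15/2 kN
Load 2 — point force P=-8 kN at a=16/5 m (b=L-a=24/5):
  R_A = Pb/L = (-8)·(24/5)/8 = -24/5 kN
  R_B = Pa/L = (-8)·(16/5)/8 = -16/5 kN
Load 3 — uniform load w=12 kN/m over full span:
  R_A = wL/2 = 12·8/2 = 48 kN
  R_B = wL/2 = 12·8/2 = 48 kN
Superposition: R_A = 507/10 kN, R_B = 523/10 kN

R_A = 507/10 kN, R_B = 523/10 kN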